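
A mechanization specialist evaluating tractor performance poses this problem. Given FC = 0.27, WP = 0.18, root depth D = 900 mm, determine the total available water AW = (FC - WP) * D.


AW = (FC - WP) * D
   = (0.27 - 0.18) * 900
   = 0.09 * 900
   = 81 mm


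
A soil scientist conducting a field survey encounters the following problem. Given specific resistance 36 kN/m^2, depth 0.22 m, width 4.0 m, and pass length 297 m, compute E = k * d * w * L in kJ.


E = k * d * w * L
  = 36 * 0.22 * 4.0 * 297
  = 9408.96 kJ


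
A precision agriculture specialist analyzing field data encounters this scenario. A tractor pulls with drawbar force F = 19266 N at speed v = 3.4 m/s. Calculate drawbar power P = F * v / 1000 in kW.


P = F * v / 1000
  = 19266 * 3.4 / 1000
  = 65504.40 / 1000
  = 65.50 kW


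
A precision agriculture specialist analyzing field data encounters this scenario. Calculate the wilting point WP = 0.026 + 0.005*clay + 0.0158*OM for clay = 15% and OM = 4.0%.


WP = 0.026 + 0.005*15 + 0.0158*4.0
   = 0.026 + 0.0750 + 0.0632
   = 0.1642


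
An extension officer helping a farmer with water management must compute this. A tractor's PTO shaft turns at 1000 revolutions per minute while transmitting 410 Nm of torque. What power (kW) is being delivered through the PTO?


P = 2*pi*n*T / 60000
  = 2*pi * 1000 * 410 / 60000
  = 2576105.98 / 60000
  = 42.94 kW


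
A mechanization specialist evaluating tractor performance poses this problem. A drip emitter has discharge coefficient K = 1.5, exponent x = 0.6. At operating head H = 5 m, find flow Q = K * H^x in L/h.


Q = K * H^x
  = 1.5 * 5^0.6
  = 1.5 * 2.6265
  = 3.94 L/h


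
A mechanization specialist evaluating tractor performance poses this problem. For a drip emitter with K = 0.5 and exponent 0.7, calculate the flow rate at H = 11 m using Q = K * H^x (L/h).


Q = K * H^x
  = 0.5 * 11^0.7
  = 0.5 * 5.3577
  = 2.68 L/h


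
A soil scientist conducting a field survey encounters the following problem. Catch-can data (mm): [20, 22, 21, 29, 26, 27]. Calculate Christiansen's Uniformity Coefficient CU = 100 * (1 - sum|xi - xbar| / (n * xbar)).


xbar = 145 / 6 = 24.167
sum|xi - xbar| = 19
CU = 100 * (1 - 19 / (6 * 24.167))
   = 100 * (1 - 0.1310)
   = 86.90%


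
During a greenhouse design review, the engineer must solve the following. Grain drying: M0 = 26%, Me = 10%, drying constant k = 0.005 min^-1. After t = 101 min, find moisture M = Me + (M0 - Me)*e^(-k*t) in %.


M = Me + (M0 - Me) * e^(-k*t)
  = 10 + (26 - 10) * e^(-0.005*101)
  = 10 + 16 * e^(-0.505)
  = 10 + 16 * 0.60351
  = 10 + 9.6561
  = 19.66%


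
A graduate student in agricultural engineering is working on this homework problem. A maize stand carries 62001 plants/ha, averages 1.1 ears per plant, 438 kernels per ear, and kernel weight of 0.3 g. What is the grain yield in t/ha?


Y = density * ears * kernels * kw
  = 62001 * 1.1 * 438 * 0.3 g/ha
  = 8961624.54 g/ha
  = 8961.62 kg/ha = 8.96 t/ha


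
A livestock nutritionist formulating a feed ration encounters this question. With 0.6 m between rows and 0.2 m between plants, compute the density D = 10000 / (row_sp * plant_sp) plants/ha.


D = 10000 / (row_sp * plant_sp)
  = 10000 / (0.6 * 0.2)
  = 10000 / 0.1200
  = 83333.33 plants/ha


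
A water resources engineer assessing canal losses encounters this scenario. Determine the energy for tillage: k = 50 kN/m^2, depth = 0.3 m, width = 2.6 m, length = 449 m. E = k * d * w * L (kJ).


E = k * d * w * L
  = 50 * 0.3 * 2.6 * 449
  = 17511 kJ


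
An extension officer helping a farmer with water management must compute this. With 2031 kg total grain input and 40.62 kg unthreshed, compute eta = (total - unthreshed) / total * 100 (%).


eta = (total - unthreshed) / total * 100
    = (2031 - 40.62) / 2031 * 100
    = 1990.38 / 2031 * 100
    = 98%


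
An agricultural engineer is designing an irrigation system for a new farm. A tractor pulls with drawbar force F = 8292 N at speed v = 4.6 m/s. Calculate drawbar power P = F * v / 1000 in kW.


P = F * v / 1000
  = 8292 * 4.6 / 1000
  = 38143.20 / 1000
  = 38.14 kW


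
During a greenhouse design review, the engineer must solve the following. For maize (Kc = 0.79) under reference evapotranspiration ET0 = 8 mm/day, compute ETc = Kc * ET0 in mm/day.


ETc = Kc * ET0
    = 0.79 * 8
    = 6.32 mm/day


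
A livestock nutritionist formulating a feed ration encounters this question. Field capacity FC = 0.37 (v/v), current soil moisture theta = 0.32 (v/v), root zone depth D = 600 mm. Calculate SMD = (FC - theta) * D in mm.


SMD = (FC - theta) * D
    = (0.37 - 0.32) * 600
    = 0.050 * 600
    = 30 mm


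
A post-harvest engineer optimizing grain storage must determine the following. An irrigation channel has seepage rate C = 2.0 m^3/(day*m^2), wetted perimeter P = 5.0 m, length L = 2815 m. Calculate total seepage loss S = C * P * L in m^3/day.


S = C * P * L
  = 2.0 * 5.0 * 2815
  = 28150 m^3/day


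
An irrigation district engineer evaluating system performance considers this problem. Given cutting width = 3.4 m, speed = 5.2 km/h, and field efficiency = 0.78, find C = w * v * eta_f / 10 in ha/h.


C = w * v * eta_f / 10
  = 3.4 * 5.2 * 0.78 / 10
  = 13.79 / 10
  = 1.38 ha/h


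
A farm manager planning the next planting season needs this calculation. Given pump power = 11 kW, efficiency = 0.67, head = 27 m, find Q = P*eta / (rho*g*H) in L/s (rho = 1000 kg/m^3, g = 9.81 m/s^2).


Q = (P * 1000 * eta) / (rho * g * H)
  = (11 * 1000 * 0.67) / (1000 * 9.81 * 27)
  = 7370 / 264870
  = 0.02782 m^3/s = 27.82 L/s


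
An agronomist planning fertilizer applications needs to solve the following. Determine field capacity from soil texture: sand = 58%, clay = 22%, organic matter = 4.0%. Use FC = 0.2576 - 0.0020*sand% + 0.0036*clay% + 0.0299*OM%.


FC = 0.2576 - 0.0020*58 + 0.0036*22 + 0.0299*4.0
   = 0.2576 - 0.1160 + 0.0792 + 0.1196
   = 0.3404


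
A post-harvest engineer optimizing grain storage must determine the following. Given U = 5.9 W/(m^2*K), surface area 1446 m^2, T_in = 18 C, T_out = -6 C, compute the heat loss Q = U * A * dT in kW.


dT = 18 - (-6) = 24 K
Q = U * A * dT
  = 5.9 * 1446 * 24
  = 204753.60 W = 204.75 kW


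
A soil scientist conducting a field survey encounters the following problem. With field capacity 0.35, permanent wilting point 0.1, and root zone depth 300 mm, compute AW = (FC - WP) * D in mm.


AW = (FC - WP) * D
   = (0.35 - 0.1) * 300
   = 0.25 * 300
   = 75 mm


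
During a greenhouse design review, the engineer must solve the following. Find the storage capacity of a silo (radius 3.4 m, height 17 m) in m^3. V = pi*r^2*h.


V = pi * r^2 * h
  = pi * 3.4^2 * 17
  = pi * 11.56 * 17
  = 617.39 m^3


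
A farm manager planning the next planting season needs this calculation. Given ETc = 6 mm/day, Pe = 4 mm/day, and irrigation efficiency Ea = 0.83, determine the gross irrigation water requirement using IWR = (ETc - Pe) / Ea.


IWR = (ETc - Pe) / Ea
    = (6 - 4) / 0.83
    = 2 / 0.83
    = 2.41 mm/day


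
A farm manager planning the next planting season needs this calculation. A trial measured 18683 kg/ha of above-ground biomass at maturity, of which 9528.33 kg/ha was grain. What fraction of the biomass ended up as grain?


HI = grain_yield / biomass
   = 9528.33 / 18683
   = 0.51


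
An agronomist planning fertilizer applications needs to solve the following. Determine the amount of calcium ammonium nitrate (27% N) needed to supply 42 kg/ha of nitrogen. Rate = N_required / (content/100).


Rate = N_required / (N_content / 100)
     = 42 / (27 / 100)
     = 42 / 0.27
     = 155.56 kg/ha


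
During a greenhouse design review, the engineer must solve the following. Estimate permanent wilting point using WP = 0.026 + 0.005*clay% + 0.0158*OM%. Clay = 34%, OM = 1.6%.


WP = 0.026 + 0.005*34 + 0.0158*1.6
   = 0.026 + 0.1700 + 0.0253
   = 0.2213


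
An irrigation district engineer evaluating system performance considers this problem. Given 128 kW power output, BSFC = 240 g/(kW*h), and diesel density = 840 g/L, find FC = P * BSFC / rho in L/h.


FC = P * BSFC / rho_fuel
   = 128 * 240 / 840
   = 30720 / 840
   = 36.57 L/h


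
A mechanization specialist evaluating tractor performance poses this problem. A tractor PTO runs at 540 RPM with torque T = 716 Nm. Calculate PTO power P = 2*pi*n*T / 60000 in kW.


P = 2*pi*n*T / 60000
  = 2*pi * 540 * 716 / 60000
  = 2429330.77 / 60000
  = 40.49 kW


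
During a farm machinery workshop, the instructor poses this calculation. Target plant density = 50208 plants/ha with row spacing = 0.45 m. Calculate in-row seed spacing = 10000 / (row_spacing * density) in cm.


spacing = 10000 / (row_sp * density)
        = 10000 / (0.45 * 50208)
        = 10000 / 22593.60
        = 0.44260 m = 44.26 cm


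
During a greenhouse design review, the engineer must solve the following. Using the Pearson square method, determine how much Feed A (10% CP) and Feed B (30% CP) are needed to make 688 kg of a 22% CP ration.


parts_A = CP_b - target = 30 - 22 = 8
parts_B = target - CP_a = 22 - 10 = 12
total_parts = 8 + 12 = 20
Feed A = 688 * 8 / 20 = 275.20 kg
Feed B = 688 * 12 / 20 = 412.80 kg

275.20 kg


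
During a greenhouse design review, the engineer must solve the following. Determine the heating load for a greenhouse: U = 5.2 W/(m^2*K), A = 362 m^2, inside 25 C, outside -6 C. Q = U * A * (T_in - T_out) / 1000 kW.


dT = 25 - (-6) = 31 K
Q = U * A * dT
  = 5.2 * 362 * 31
  = 58354.40 W = 58.35 kW


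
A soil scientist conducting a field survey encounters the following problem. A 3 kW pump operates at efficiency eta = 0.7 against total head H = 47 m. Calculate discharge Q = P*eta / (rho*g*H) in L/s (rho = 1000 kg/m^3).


Q = (P * 1000 * eta) / (rho * g * H)
  = (3 * 1000 * 0.7) / (1000 * 9.81 * 47)
  = 2100 / 461070
  = 0.00455 m^3/s = 4.55 L/s


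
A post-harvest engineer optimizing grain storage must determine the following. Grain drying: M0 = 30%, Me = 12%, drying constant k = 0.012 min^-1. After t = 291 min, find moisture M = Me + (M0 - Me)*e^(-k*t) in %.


M = Me + (M0 - Me) * e^(-k*t)
  = 12 + (30 - 12) * e^(-0.012*291)
  = 12 + 18 * e^(-3.492)
  = 12 + 18 * 0.03044
  = 12 + 0.5479
  = 12.55%


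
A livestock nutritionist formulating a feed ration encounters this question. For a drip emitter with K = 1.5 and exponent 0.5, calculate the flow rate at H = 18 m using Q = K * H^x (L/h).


Q = K * H^x
  = 1.5 * 18^0.5
  = 1.5 * 4.2426
  = 6.36 L/h


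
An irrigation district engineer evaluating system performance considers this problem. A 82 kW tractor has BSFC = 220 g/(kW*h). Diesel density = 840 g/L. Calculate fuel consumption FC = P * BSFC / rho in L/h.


FC = P * BSFC / rho_fuel
   = 82 * 220 / 840
   = 18040 / 840
   = 21.48 L/h


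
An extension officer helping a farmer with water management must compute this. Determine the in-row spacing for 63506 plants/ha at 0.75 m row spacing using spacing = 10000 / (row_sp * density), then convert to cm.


spacing = 10000 / (row_sp * density)
        = 10000 / (0.75 * 63506)
        = 10000 / 47629.50
        = 0.20995 m = 21.00 cm


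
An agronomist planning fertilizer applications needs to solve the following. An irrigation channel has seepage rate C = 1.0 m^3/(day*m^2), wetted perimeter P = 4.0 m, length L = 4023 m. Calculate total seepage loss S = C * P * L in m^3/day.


S = C * P * L
  = 1.0 * 4.0 * 4023
  = 16092 m^3/day


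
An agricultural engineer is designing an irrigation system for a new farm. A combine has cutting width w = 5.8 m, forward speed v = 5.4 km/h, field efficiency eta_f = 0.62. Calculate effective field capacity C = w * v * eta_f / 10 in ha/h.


C = w * v * eta_f / 10
  = 5.8 * 5.4 * 0.62 / 10
  = 19.42 / 10
  = 1.94 ha/h


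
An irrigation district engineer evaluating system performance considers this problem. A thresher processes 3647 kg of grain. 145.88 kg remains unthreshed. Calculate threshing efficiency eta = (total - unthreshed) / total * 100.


eta = (total - unthreshed) / total * 100
    = (3647 - 145.88) / 3647 * 100
    = 3501.12 / 3647 * 100
    = 96%


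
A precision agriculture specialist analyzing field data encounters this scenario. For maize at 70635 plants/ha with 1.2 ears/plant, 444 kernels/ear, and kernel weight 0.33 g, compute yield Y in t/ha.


Y = density * ears * kernels * kw
  = 70635 * 1.2 * 444 * 0.33 g/ha
  = 12419328.24 g/ha
  = 12419.33 kg/ha = 12.42 t/ha


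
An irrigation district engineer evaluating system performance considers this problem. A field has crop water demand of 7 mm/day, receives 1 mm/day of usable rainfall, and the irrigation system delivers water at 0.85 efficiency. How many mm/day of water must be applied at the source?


IWR = (ETc - Pe) / Ea
    = (7 - 1) / 0.85
    = 6 / 0.85
    = 7.06 mm/day


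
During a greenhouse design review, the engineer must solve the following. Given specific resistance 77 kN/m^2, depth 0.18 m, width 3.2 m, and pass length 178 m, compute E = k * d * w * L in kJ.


E = k * d * w * L
  = 77 * 0.18 * 3.2 * 178
  = 7894.66 kJ


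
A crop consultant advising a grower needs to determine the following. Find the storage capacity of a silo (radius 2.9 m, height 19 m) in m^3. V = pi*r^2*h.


V = pi * r^2 * h
  = pi * 2.9^2 * 19
  = pi * 8.41 * 19
  = 502.00 m^3


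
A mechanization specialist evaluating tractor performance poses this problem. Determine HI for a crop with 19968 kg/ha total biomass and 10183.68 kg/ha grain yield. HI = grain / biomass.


HI = grain_yield / biomass
   = 10183.68 / 19968
   = 0.51


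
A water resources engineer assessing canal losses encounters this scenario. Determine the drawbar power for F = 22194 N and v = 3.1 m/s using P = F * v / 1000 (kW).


P = F * v / 1000
  = 22194 * 3.1 / 1000
  = 68801.40 / 1000
  = 68.80 kW


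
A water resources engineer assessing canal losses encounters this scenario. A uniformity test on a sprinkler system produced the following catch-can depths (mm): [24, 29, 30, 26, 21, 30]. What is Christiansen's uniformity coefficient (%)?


xbar = 160 / 6 = 26.667
sum|xi - xbar| = 18
CU = 100 * (1 - 18 / (6 * 26.667))
   = 100 * (1 - 0.1125)
   = 88.75%


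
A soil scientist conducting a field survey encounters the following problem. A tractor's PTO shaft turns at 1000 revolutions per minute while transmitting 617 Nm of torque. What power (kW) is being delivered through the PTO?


P = 2*pi*n*T / 60000
  = 2*pi * 1000 * 617 / 60000
  = 3876725.33 / 60000
  = 64.61 kW


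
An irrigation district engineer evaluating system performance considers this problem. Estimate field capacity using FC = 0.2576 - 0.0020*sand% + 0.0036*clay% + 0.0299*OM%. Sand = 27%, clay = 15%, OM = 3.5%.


FC = 0.2576 - 0.0020*27 + 0.0036*15 + 0.0299*3.5
   = 0.2576 - 0.0540 + 0.0540 + 0.1047
   = 0.3623


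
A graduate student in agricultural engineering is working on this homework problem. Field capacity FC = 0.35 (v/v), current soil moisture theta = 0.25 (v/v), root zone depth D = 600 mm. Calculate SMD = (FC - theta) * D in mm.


SMD = (FC - theta) * D
    = (0.35 - 0.25) * 600
    = 0.100 * 600
    = 60 mm


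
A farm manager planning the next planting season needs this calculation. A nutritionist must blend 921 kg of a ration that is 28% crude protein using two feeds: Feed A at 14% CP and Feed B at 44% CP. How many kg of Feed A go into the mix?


parts_A = CP_b - target = 44 - 28 = 16
parts_B = target - CP_a = 28 - 14 = 14
total_parts = 16 + 14 = 30
Feed A = 921 * 16 / 30 = 491.20 kg
Feed B = 921 * 14 / 30 = 429.80 kg

491.20 kg


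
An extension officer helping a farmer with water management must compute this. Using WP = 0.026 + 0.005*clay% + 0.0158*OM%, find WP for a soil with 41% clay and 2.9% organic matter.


WP = 0.026 + 0.005*41 + 0.0158*2.9
   = 0.026 + 0.2050 + 0.0458
   = 0.2768


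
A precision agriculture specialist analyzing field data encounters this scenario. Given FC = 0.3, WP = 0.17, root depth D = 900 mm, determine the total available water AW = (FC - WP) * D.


AW = (FC - WP) * D
   = (0.3 - 0.17) * 900
   = 0.13 * 900
   = 117 mm


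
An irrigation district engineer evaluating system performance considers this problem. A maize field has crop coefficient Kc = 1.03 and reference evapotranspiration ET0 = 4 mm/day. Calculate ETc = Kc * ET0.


ETc = Kc * ET0
    = 1.03 * 4
    = 4.12 mm/day


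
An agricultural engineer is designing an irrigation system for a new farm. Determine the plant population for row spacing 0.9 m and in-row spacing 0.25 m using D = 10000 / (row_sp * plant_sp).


D = 10000 / (row_sp * plant_sp)
  = 10000 / (0.9 * 0.25)
  = 10000 / 0.2250
  = 44444.44 plants/ha


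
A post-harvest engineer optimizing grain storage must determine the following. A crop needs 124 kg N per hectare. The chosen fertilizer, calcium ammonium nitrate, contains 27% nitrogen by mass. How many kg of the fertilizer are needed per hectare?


Rate = N_required / (N_content / 100)
     = 124 / (27 / 100)
     = 124 / 0.27
     = 459.26 kg/ha


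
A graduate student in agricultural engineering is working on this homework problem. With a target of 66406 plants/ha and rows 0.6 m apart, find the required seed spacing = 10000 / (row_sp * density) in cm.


spacing = 10000 / (row_sp * density)
        = 10000 / (0.6 * 66406)
        = 10000 / 39843.60
        = 0.25098 m = 25.10 cm


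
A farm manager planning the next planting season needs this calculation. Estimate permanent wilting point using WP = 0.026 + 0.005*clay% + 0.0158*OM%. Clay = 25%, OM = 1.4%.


WP = 0.026 + 0.005*25 + 0.0158*1.4
   = 0.026 + 0.1250 + 0.0221
   = 0.1731


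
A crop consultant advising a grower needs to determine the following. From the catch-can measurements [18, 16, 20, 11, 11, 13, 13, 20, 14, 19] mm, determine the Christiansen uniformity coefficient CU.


xbar = 155 / 10 = 15.500
sum|xi - xbar| = 31
CU = 100 * (1 - 31 / (10 * 15.500))
   = 100 * (1 - 0.2000)
   = 80%


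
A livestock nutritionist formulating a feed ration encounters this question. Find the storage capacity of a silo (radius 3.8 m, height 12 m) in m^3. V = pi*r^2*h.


V = pi * r^2 * h
  = pi * 3.8^2 * 12
  = pi * 14.44 * 12
  = 544.38 m^3


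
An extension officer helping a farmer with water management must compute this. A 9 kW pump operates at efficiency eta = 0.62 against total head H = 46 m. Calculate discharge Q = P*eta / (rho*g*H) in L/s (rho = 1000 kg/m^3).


Q = (P * 1000 * eta) / (rho * g * H)
  = (9 * 1000 * 0.62) / (1000 * 9.81 * 46)
  = 5580 / 451260
  = 0.01237 m^3/s = 12.37 L/s


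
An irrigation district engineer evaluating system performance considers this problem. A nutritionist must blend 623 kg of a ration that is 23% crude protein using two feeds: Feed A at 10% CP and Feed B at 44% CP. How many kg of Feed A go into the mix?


parts_A = CP_b - target = 44 - 23 = 21
parts_B = target - CP_a = 23 - 10 = 13
total_parts = 21 + 13 = 34
Feed A = 623 * 21 / 34 = 384.79 kg
Feed B = 623 * 13 / 34 = 238.21 kg

384.79 kg


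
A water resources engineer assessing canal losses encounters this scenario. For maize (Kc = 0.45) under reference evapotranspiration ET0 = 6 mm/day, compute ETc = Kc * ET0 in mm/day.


ETc = Kc * ET0
    = 0.45 * 6
    = 2.70 mm/day


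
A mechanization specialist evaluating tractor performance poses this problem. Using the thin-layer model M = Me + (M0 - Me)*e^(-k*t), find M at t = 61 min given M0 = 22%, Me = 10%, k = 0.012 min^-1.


M = Me + (M0 - Me) * e^(-k*t)
  = 10 + (22 - 10) * e^(-0.012*61)
  = 10 + 12 * e^(-0.732)
  = 10 + 12 * 0.48095
  = 10 + 5.7714
  = 15.77%


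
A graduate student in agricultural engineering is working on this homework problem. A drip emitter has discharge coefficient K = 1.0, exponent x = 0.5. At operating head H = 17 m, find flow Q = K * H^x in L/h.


Q = K * H^x
  = 1.0 * 17^0.5
  = 1.0 * 4.1231
  = 4.12 L/h


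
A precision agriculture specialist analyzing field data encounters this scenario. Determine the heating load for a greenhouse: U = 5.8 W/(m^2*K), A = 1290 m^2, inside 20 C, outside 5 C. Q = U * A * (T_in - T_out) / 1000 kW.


dT = 20 - (5) = 15 K
Q = U * A * dT
  = 5.8 * 1290 * 15
  = 112230 W = 112.23 kW


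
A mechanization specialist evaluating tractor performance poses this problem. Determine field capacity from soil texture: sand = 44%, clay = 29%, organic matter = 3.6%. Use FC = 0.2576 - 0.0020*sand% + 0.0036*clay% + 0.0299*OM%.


FC = 0.2576 - 0.0020*44 + 0.0036*29 + 0.0299*3.6
   = 0.2576 - 0.0880 + 0.1044 + 0.1076
   = 0.3816


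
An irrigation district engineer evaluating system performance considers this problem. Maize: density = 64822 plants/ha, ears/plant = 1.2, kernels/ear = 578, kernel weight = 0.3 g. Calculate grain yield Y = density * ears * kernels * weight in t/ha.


Y = density * ears * kernels * kw
  = 64822 * 1.2 * 578 * 0.3 g/ha
  = 13488161.76 g/ha
  = 13488.16 kg/ha = 13.49 t/ha


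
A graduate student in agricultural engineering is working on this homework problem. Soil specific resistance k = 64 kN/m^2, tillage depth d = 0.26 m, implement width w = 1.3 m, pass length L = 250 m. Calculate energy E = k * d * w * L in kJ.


E = k * d * w * L
  = 64 * 0.26 * 1.3 * 250
  = 5408 kJ


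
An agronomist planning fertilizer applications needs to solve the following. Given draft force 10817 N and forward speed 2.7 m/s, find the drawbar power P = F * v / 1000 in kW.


P = F * v / 1000
  = 10817 * 2.7 / 1000
  = 29205.90 / 1000
  = 29.21 kW


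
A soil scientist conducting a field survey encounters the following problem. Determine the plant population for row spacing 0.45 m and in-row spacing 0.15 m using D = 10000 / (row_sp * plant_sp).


D = 10000 / (row_sp * plant_sp)
  = 10000 / (0.45 * 0.15)
  = 10000 / 0.0675
  = 148148.15 plants/ha


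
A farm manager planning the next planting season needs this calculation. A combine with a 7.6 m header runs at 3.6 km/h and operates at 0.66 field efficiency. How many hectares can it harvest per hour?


C = w * v * eta_f / 10
  = 7.6 * 3.6 * 0.66 / 10
  = 18.06 / 10
  = 1.81 ha/h


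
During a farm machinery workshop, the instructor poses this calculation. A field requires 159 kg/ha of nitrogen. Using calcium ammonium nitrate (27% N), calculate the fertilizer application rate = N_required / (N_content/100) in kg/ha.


Rate = N_required / (N_content / 100)
     = 159 / (27 / 100)
     = 159 / 0.27
     = 588.89 kg/ha


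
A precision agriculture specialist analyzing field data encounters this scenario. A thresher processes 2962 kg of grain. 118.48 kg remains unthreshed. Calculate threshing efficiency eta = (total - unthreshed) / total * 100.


eta = (total - unthreshed) / total * 100
    = (2962 - 118.48) / 2962 * 100
    = 2843.52 / 2962 * 100
    = 96%


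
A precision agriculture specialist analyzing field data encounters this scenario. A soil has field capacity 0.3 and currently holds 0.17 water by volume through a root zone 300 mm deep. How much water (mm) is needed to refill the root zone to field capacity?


SMD = (FC - theta) * D
    = (0.3 - 0.17) * 300
    = 0.130 * 300
    = 39 mm


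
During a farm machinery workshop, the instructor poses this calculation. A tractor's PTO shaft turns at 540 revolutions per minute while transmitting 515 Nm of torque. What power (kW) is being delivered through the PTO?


P = 2*pi*n*T / 60000
  = 2*pi * 540 * 515 / 60000
  = 1747353.83 / 60000
  = 29.12 kW


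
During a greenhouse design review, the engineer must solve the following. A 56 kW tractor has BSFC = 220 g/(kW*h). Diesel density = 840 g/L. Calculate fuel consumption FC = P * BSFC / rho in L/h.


FC = P * BSFC / rho_fuel
   = 56 * 220 / 840
   = 12320 / 840
   = 14.67 L/h


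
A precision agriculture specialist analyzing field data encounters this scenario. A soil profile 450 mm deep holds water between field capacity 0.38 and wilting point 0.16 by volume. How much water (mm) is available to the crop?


AW = (FC - WP) * D
   = (0.38 - 0.16) * 450
   = 0.22 * 450
   = 99 mm


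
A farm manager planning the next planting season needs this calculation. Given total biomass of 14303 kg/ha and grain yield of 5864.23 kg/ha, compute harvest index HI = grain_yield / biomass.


HI = grain_yield / biomass
   = 5864.23 / 14303
   = 0.41


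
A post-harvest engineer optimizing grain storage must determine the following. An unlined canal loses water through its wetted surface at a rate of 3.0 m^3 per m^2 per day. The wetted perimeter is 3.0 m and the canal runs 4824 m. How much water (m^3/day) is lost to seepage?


S = C * P * L
  = 3.0 * 3.0 * 4824
  = 43416 m^3/day


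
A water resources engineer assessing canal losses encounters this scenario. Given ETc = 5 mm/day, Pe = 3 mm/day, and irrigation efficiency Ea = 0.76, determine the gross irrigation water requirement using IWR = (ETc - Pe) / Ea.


IWR = (ETc - Pe) / Ea
    = (5 - 3) / 0.76
    = 2 / 0.76
    = 2.63 mm/day


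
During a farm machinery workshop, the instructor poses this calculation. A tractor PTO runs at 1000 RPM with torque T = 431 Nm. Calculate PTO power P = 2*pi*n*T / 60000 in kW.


P = 2*pi*n*T / 60000
  = 2*pi * 1000 * 431 / 60000
  = 2708052.87 / 60000
  = 45.13 kW


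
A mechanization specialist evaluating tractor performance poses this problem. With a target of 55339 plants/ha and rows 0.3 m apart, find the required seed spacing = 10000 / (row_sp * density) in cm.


spacing = 10000 / (row_sp * density)
        = 10000 / (0.3 * 55339)
        = 10000 / 16601.70
        = 0.60235 m = 60.23 cm


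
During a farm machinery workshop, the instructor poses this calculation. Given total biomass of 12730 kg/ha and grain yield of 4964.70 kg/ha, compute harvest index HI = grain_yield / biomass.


HI = grain_yield / biomass
   = 4964.70 / 12730
   = 0.39


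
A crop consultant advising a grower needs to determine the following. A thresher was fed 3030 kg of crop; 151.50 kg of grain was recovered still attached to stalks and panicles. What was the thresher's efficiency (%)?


eta = (total - unthreshed) / total * 100
    = (3030 - 151.50) / 3030 * 100
    = 2878.50 / 3030 * 100
    = 95%


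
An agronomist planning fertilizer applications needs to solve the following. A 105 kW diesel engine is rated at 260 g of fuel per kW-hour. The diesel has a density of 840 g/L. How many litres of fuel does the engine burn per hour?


FC = P * BSFC / rho_fuel
   = 105 * 260 / 840
   = 27300 / 840
   = 32.50 L/h


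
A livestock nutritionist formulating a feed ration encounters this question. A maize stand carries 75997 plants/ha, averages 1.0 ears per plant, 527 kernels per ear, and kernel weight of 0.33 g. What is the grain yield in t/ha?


Y = density * ears * kernels * kw
  = 75997 * 1.0 * 527 * 0.33 g/ha
  = 13216638.27 g/ha
  = 13216.64 kg/ha = 13.22 t/ha


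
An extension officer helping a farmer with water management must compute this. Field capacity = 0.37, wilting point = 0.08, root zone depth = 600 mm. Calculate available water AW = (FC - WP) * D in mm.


AW = (FC - WP) * D
   = (0.37 - 0.08) * 600
   = 0.29 * 600
   = 174 mm


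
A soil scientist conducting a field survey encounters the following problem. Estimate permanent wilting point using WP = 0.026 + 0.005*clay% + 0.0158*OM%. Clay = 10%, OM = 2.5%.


WP = 0.026 + 0.005*10 + 0.0158*2.5
   = 0.026 + 0.0500 + 0.0395
   = 0.1155


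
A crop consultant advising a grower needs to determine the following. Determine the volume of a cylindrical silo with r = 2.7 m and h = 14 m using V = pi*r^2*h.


V = pi * r^2 * h
  = pi * 2.7^2 * 14
  = pi * 7.29 * 14
  = 320.63 m^3


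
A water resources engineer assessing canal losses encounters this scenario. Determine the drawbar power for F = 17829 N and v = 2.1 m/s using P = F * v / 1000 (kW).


P = F * v / 1000
  = 17829 * 2.1 / 1000
  = 37440.90 / 1000
  = 37.44 kW


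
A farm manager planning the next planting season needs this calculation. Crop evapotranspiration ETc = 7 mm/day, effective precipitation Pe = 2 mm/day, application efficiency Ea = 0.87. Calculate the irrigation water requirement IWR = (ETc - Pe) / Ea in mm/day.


IWR = (ETc - Pe) / Ea
    = (7 - 2) / 0.87
    = 5 / 0.87
    = 5.75 mm/day


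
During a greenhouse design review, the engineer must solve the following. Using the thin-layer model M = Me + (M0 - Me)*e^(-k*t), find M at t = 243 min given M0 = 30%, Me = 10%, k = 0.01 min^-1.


M = Me + (M0 - Me) * e^(-k*t)
  = 10 + (30 - 10) * e^(-0.01*243)
  = 10 + 20 * e^(-2.430)
  = 10 + 20 * 0.08804
  = 10 + 1.7607
  = 11.76%


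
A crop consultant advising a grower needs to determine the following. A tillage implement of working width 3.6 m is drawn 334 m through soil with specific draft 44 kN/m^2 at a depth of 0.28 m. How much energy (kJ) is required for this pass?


E = k * d * w * L
  = 44 * 0.28 * 3.6 * 334
  = 14813.57 kJ


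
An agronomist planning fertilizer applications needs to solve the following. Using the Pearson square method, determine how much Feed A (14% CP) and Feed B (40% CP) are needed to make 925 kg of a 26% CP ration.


parts_A = CP_b - target = 40 - 26 = 14
parts_B = target - CP_a = 26 - 14 = 12
total_parts = 14 + 12 = 26
Feed A = 925 * 14 / 26 = 498.08 kg
Feed B = 925 * 12 / 26 = 426.92 kg

498.08 kg


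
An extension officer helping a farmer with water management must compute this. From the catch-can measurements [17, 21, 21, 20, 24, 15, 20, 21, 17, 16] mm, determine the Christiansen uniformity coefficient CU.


xbar = 192 / 10 = 19.200
sum|xi - xbar| = 23.600
CU = 100 * (1 - 23.600 / (10 * 19.200))
   = 100 * (1 - 0.1229)
   = 87.71%


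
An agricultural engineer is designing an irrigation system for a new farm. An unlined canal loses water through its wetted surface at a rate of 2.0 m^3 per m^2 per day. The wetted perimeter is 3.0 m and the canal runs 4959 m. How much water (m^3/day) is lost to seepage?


S = C * P * L
  = 2.0 * 3.0 * 4959
  = 29754 m^3/day


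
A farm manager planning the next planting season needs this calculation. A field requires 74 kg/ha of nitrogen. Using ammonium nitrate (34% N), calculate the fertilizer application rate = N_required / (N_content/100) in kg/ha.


Rate = N_required / (N_content / 100)
     = 74 / (34 / 100)
     = 74 / 0.34
     = 217.65 kg/ha


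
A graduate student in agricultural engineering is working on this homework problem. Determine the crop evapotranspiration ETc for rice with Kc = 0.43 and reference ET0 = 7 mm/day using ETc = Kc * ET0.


ETc = Kc * ET0
    = 0.43 * 7
    = 3.01 mm/day


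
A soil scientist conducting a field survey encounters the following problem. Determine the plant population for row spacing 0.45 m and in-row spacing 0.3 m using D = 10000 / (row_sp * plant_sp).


D = 10000 / (row_sp * plant_sp)
  = 10000 / (0.45 * 0.3)
  = 10000 / 0.1350
  = 74074.07 plants/ha


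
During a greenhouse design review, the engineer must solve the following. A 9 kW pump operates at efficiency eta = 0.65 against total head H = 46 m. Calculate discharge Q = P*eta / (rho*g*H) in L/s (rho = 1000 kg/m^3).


Q = (P * 1000 * eta) / (rho * g * H)
  = (9 * 1000 * 0.65) / (1000 * 9.81 * 46)
  = 5850 / 451260
  = 0.01296 m^3/s = 12.96 L/s


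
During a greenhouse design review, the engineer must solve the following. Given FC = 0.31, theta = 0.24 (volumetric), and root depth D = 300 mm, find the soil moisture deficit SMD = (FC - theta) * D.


SMD = (FC - theta) * D
    = (0.31 - 0.24) * 300
    = 0.070 * 300
    = 21 mm


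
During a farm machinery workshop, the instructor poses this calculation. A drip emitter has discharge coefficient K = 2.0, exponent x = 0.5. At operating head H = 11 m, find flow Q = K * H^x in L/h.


Q = K * H^x
  = 2.0 * 11^0.5
  = 2.0 * 3.3166
  = 6.63 L/h


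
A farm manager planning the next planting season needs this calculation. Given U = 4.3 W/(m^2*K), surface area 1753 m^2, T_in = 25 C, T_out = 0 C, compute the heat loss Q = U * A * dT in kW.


dT = 25 - (0) = 25 K
Q = U * A * dT
  = 4.3 * 1753 * 25
  = 188447.50 W = 188.45 kW


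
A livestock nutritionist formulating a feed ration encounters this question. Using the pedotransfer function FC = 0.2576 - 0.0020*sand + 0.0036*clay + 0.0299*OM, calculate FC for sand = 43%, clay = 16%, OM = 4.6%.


FC = 0.2576 - 0.0020*43 + 0.0036*16 + 0.0299*4.6
   = 0.2576 - 0.0860 + 0.0576 + 0.1375
   = 0.3667


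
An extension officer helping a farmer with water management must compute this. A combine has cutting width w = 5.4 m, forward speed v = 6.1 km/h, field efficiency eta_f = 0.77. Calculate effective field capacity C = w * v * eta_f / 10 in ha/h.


C = w * v * eta_f / 10
  = 5.4 * 6.1 * 0.77 / 10
  = 25.36 / 10
  = 2.54 ha/h


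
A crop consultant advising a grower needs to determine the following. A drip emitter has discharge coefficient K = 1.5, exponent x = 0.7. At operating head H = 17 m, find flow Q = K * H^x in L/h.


Q = K * H^x
  = 1.5 * 17^0.7
  = 1.5 * 7.2663
  = 10.90 L/h


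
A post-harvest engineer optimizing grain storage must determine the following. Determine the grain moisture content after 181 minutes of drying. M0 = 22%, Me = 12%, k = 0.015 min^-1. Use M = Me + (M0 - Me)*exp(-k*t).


M = Me + (M0 - Me) * e^(-k*t)
  = 12 + (22 - 12) * e^(-0.015*181)
  = 12 + 10 * e^(-2.715)
  = 12 + 10 * 0.06620
  = 12 + 0.6620
  = 12.66%


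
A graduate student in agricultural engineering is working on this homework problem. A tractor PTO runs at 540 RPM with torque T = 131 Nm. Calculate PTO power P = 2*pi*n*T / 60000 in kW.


P = 2*pi*n*T / 60000
  = 2*pi * 540 * 131 / 60000
  = 444472.53 / 60000
  = 7.41 kW


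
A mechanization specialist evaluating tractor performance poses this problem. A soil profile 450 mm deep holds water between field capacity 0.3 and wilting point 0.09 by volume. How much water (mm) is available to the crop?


AW = (FC - WP) * D
   = (0.3 - 0.09) * 450
   = 0.21 * 450
   = 94.50 mm


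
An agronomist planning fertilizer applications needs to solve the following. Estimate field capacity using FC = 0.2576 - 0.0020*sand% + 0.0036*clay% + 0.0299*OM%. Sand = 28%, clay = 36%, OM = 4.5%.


FC = 0.2576 - 0.0020*28 + 0.0036*36 + 0.0299*4.5
   = 0.2576 - 0.0560 + 0.1296 + 0.1346
   = 0.4658


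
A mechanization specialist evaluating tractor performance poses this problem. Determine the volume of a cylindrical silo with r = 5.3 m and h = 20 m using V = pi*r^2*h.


V = pi * r^2 * h
  = pi * 5.3^2 * 20
  = pi * 28.09 * 20
  = 1764.95 m^3


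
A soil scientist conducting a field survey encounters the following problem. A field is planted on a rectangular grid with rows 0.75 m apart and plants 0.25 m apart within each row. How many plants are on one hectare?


D = 10000 / (row_sp * plant_sp)
  = 10000 / (0.75 * 0.25)
  = 10000 / 0.1875
  = 53333.33 plants/ha


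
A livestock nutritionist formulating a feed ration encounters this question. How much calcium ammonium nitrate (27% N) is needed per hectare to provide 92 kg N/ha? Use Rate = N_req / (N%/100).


Rate = N_required / (N_content / 100)
     = 92 / (27 / 100)
     = 92 / 0.27
     = 340.74 kg/ha


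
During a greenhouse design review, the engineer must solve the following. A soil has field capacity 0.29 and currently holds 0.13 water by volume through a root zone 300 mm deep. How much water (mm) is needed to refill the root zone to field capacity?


SMD = (FC - theta) * D
    = (0.29 - 0.13) * 300
    = 0.160 * 300
    = 48 mm


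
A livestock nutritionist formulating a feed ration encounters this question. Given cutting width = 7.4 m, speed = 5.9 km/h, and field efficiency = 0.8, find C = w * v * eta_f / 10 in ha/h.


C = w * v * eta_f / 10
  = 7.4 * 5.9 * 0.8 / 10
  = 34.93 / 10
  = 3.49 ha/h


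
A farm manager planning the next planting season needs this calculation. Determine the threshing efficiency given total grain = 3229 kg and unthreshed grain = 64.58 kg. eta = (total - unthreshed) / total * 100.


eta = (total - unthreshed) / total * 100
    = (3229 - 64.58) / 3229 * 100
    = 3164.42 / 3229 * 100
    = 98%


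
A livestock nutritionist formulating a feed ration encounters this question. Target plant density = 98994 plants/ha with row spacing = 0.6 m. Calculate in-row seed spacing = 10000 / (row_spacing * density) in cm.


spacing = 10000 / (row_sp * density)
        = 10000 / (0.6 * 98994)
        = 10000 / 59396.40
        = 0.16836 m = 16.84 cm


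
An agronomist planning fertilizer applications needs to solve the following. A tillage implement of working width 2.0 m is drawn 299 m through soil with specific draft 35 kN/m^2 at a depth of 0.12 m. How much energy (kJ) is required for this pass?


E = k * d * w * L
  = 35 * 0.12 * 2.0 * 299
  = 2511.60 kJ


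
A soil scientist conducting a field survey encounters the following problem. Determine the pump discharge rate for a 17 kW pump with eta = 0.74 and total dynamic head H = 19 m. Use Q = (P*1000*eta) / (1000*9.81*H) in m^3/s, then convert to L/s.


Q = (P * 1000 * eta) / (rho * g * H)
  = (17 * 1000 * 0.74) / (1000 * 9.81 * 19)
  = 12580 / 186390
  = 0.06749 m^3/s = 67.49 L/s


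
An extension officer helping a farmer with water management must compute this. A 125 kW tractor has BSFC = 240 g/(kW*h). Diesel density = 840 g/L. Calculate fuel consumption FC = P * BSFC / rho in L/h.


FC = P * BSFC / rho_fuel
   = 125 * 240 / 840
   = 30000 / 840
   = 35.71 L/h


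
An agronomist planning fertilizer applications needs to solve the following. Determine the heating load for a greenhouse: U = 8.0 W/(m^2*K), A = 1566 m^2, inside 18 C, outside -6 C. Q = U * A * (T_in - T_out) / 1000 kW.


dT = 18 - (-6) = 24 K
Q = U * A * dT
  = 8.0 * 1566 * 24
  = 300672 W = 300.67 kW


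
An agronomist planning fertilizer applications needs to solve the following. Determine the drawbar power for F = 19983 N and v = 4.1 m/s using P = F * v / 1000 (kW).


P = F * v / 1000
  = 19983 * 4.1 / 1000
  = 81930.30 / 1000
  = 81.93 kW


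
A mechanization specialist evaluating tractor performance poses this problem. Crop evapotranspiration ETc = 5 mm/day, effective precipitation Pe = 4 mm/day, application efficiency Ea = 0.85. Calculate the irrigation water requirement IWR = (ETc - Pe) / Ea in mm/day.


IWR = (ETc - Pe) / Ea
    = (5 - 4) / 0.85
    = 1 / 0.85
    = 1.18 mm/day


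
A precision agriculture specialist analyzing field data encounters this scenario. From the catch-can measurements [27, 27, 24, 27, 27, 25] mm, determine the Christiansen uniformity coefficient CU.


xbar = 157 / 6 = 26.167
sum|xi - xbar| = 6.667
CU = 100 * (1 - 6.667 / (6 * 26.167))
   = 100 * (1 - 0.0425)
   = 95.75%


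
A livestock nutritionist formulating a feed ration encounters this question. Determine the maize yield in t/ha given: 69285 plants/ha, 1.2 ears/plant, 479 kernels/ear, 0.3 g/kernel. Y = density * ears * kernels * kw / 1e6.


Y = density * ears * kernels * kw
  = 69285 * 1.2 * 479 * 0.3 g/ha
  = 11947505.40 g/ha
  = 11947.51 kg/ha = 11.95 t/ha


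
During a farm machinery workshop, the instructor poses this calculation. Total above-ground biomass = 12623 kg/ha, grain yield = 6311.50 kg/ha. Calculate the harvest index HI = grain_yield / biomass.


HI = grain_yield / biomass
   = 6311.50 / 12623
   = 0.50


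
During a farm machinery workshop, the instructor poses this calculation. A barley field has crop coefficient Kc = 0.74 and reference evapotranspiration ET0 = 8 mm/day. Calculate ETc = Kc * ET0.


ETc = Kc * ET0
    = 0.74 * 8
    = 5.92 mm/day


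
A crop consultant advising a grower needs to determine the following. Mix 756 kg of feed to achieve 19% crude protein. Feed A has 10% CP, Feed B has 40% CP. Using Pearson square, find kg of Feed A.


parts_A = CP_b - target = 40 - 19 = 21
parts_B = target - CP_a = 19 - 10 = 9
total_parts = 21 + 9 = 30
Feed A = 756 * 21 / 30 = 529.20 kg
Feed B = 756 * 9 / 30 = 226.80 kg

529.20 kg
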